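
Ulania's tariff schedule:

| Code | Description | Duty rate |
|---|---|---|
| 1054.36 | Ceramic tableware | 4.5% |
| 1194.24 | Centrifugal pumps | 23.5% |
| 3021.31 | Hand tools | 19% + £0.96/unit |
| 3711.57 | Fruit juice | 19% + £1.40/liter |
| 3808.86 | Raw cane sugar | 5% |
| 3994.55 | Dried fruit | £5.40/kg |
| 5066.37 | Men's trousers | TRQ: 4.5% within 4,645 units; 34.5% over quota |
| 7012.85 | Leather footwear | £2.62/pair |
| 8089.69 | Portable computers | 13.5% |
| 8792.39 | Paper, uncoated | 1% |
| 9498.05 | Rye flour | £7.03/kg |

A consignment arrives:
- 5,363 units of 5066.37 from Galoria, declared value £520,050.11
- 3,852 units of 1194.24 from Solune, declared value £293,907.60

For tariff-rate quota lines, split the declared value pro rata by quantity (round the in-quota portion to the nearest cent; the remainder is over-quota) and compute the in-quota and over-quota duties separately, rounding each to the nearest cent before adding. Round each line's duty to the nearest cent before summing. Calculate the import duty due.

£113,357.88

Line 1 (5066.37, Galoria, 5,363 units, £520,050.11):
Code 5066.37 is under a tariff-rate quota (threshold 4,645 units). In-quota: 4,645 units at 4.5%; over-quota: 718 units at 34.5%.
Pro-rata value split: in-quota = £520,050.11 × 4,645/5,363 = £450,425.65; over-quota = £520,050.11 − £450,425.65 = £69,624.46.
In-quota duty = £450,425.65 × 4.5% = £20,269.15. Over-quota duty = £69,624.46 × 34.5% = £24,020.44.
Line duty = £20,269.15 + £24,020.44 = £44,289.59.
Line 2 (1194.24, Solune, 3,852 units, £293,907.60):
Base rate for 1194.24 is 23.5%.
Duty = £293,907.60 × 23.5% = £69,068.29.
Total = £44,289.59 + £69,068.29 = £113,357.88.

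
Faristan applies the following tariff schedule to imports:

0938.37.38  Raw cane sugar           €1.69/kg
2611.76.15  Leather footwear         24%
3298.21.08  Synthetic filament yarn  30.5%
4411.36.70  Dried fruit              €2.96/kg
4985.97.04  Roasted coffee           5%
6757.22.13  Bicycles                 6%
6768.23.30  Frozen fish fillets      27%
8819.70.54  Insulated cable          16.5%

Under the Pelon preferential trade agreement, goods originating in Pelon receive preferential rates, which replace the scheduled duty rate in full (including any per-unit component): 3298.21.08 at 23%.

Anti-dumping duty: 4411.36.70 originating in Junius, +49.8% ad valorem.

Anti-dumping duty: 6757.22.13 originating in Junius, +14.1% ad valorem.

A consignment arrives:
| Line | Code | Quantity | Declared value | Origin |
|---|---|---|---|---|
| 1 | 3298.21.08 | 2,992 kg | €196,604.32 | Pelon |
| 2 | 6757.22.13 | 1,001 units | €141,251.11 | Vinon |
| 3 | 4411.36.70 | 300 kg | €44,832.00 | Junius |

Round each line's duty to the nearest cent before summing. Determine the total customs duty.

Line 1 (3298.21.08, Pelon, 2,992 kg, €196,604.32):
Base rate for 3298.21.08 is 30.5%.
Origin Pelon qualifies under the Faristan–Pelon agreement and 3298.21.08 is covered: preferential rate 23% applies instead.
Duty = €196,604.32 × 23% = €45,218.99.
Line 2 (6757.22.13, Vinon, 1,001 units, €141,251.11):
Base rate for 6757.22.13 is 6%.
The additional-duty order on 6757.22.13 targets Junius, not Vinon; it does not apply.
Duty = €141,251.11 × 6% = €8,475.07.
Line 3 (4411.36.70, Junius, 300 kg, €44,832.00):
Base rate for 4411.36.70 is €2.96/kg.
Additional duty on 4411.36.70 from Junius: +49.8% ad valorem. Applied ad valorem rate = 49.8%.
Duty = €44,832.00 × 49.8% + 300 × €2.96 = €23,214.34.
Total = €45,218.99 + €8,475.07 + €23,214.34 = €76,908.40.

€76,908.40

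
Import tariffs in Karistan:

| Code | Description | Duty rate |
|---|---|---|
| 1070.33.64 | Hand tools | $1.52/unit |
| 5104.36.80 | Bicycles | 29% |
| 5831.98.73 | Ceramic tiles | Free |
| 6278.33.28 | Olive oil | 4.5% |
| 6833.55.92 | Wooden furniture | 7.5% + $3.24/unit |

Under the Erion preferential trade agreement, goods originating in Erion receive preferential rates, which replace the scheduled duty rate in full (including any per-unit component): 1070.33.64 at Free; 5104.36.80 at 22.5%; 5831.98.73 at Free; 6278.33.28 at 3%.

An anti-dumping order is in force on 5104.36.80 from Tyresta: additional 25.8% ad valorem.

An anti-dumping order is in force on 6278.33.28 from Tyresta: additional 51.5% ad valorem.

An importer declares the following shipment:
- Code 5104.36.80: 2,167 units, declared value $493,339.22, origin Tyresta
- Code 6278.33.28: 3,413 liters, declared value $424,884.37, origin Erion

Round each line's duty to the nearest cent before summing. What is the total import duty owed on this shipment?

Line 1 (5104.36.80, Tyresta, 2,167 units, $493,339.22):
Base rate for 5104.36.80 is 29%.
5104.36.80 has an FTA preferential rate, but origin Tyresta is not Erion; base rate stands.
Additional duty on 5104.36.80 from Tyresta: +25.8%. Applied ad valorem rate: 29% + 25.8% = 54.8%.
Duty = $493,339.22 × 54.8% = $270,349.89.
Line 2 (6278.33.28, Erion, 3,413 liters, $424,884.37):
Base rate for 6278.33.28 is 4.5%.
Origin Erion qualifies under the Karistan–Erion agreement and 6278.33.28 is covered: preferential rate 3% applies instead.
The additional-duty order on 6278.33.28 targets Tyresta, not Erion; it does not apply.
Duty = $424,884.37 × 3% = $12,746.53.
Total = $270,349.89 + $12,746.53 = $283,096.42.

$283,096.42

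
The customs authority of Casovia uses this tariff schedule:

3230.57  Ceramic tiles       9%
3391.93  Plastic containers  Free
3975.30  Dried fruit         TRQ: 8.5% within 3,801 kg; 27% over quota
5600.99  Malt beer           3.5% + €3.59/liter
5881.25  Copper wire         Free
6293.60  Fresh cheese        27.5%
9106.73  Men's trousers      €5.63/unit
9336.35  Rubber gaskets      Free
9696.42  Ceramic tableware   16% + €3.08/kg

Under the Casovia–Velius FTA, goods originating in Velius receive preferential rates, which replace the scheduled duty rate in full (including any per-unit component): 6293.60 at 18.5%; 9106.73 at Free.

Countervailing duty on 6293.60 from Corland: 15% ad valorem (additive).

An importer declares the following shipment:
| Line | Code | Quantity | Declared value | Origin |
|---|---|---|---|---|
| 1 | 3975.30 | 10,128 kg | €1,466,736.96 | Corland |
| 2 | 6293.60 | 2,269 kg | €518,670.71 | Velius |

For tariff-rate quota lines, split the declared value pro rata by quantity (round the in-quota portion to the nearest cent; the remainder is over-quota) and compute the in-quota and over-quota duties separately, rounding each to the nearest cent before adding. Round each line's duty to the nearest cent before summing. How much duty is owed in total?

Line 1 (3975.30, Corland, 10,128 kg, €1,466,736.96):
Code 3975.30 is under a tariff-rate quota (threshold 3,801 kg). In-quota: 3,801 kg at 8.5%; over-quota: 6,327 kg at 27%.
Pro-rata value split: in-quota = €1,466,736.96 × 3,801/10,128 = €550,460.82; over-quota = €1,466,736.96 − €550,460.82 = €916,276.14.
In-quota duty = €550,460.82 × 8.5% = €46,789.17. Over-quota duty = €916,276.14 × 27% = €247,394.56.
Line duty = €46,789.17 + €247,394.56 = €294,183.73.
Line 2 (6293.60, Velius, 2,269 kg, €518,670.71):
Base rate for 6293.60 is 27.5%.
Origin Velius qualifies under the Casovia–Velius agreement and 6293.60 is covered: preferential rate 18.5% applies instead.
The additional-duty order on 6293.60 targets Corland, not Velius; it does not apply.
Duty = €518,670.71 × 18.5% = €95,954.08.
Total = €294,183.73 + €95,954.08 = €390,137.81.

€390,137.81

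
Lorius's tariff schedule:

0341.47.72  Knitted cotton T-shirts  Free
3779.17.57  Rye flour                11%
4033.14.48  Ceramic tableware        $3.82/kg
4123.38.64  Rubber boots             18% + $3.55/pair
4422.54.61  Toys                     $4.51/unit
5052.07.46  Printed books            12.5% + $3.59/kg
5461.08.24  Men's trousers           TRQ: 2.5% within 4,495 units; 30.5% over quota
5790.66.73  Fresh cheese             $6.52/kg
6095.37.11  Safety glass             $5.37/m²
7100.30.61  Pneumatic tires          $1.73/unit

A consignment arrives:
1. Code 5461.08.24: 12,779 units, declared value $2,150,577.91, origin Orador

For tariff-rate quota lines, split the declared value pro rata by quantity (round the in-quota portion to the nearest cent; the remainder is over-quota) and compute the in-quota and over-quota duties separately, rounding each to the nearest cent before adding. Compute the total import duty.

Line 1 (5461.08.24, Orador, 12,779 units, $2,150,577.91):
Code 5461.08.24 is under a tariff-rate quota (threshold 4,495 units). In-quota: 4,495 units at 2.5%; over-quota: 8,284 units at 30.5%.
Pro-rata value split: in-quota = $2,150,577.91 × 4,495/12,779 = $756,463.55; over-quota = $2,150,577.91 − $756,463.55 = $1,394,114.36.
In-quota duty = $756,463.55 × 2.5% = $18,911.59. Over-quota duty = $1,394,114.36 × 30.5% = $425,204.88.
Line duty = $18,911.59 + $425,204.88 = $444,116.47.

$444,116.47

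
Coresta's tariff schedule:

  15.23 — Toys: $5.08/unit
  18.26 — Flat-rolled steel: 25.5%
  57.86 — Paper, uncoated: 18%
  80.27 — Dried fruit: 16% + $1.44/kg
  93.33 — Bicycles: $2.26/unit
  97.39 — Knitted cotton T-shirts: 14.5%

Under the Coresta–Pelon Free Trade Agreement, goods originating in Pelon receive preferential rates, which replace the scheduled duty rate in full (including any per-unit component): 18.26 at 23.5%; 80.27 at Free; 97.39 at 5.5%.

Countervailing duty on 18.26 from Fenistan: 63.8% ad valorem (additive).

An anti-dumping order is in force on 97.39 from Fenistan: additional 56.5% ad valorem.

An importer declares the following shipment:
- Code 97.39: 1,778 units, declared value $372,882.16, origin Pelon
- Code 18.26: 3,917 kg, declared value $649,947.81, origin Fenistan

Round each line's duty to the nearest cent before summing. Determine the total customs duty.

$600,911.91

Line 1 (97.39, Pelon, 1,778 units, $372,882.16):
Base rate for 97.39 is 14.5%.
Origin Pelon qualifies under the Coresta–Pelon agreement and 97.39 is covered: preferential rate 5.5% applies instead.
The additional-duty order on 97.39 targets Fenistan, not Pelon; it does not apply.
Duty = $372,882.16 × 5.5% = $20,508.52.
Line 2 (18.26, Fenistan, 3,917 kg, $649,947.81):
Base rate for 18.26 is 25.5%.
18.26 has an FTA preferential rate, but origin Fenistan is not Pelon; base rate stands.
Additional duty on 18.26 from Fenistan: +63.8%. Applied ad valorem rate: 25.5% + 63.8% = 89.3%.
Duty = $649,947.81 × 89.3% = $580,403.39.
Total = $20,508.52 + $580,403.39 = $600,911.91.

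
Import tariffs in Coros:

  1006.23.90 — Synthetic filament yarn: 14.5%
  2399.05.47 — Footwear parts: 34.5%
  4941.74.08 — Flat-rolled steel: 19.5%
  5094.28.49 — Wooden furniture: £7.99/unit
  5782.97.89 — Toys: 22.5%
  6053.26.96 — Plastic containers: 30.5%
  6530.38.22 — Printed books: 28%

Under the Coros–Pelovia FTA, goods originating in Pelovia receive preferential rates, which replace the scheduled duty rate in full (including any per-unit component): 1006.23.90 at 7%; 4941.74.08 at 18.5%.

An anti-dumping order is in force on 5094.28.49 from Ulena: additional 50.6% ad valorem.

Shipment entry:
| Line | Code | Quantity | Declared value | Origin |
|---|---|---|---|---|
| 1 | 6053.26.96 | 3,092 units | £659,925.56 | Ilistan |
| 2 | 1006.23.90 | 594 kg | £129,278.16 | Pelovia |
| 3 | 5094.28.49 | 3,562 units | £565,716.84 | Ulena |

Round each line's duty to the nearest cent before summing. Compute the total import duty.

£525,039.87

Line 1 (6053.26.96, Ilistan, 3,092 units, £659,925.56):
Base rate for 6053.26.96 is 30.5%.
Duty = £659,925.56 × 30.5% = £201,277.30.
Line 2 (1006.23.90, Pelovia, 594 kg, £129,278.16):
Base rate for 1006.23.90 is 14.5%.
Origin Pelovia qualifies under the Coros–Pelovia agreement and 1006.23.90 is covered: preferential rate 7% applies instead.
Duty = £129,278.16 × 7% = £9,049.47.
Line 3 (5094.28.49, Ulena, 3,562 units, £565,716.84):
Base rate for 5094.28.49 is £7.99/unit.
Additional duty on 5094.28.49 from Ulena: +50.6% ad valorem. Applied ad valorem rate = 50.6%.
Duty = £565,716.84 × 50.6% + 3,562 × £7.99 = £314,713.10.
Total = £201,277.30 + £9,049.47 + £314,713.10 = £525,039.87.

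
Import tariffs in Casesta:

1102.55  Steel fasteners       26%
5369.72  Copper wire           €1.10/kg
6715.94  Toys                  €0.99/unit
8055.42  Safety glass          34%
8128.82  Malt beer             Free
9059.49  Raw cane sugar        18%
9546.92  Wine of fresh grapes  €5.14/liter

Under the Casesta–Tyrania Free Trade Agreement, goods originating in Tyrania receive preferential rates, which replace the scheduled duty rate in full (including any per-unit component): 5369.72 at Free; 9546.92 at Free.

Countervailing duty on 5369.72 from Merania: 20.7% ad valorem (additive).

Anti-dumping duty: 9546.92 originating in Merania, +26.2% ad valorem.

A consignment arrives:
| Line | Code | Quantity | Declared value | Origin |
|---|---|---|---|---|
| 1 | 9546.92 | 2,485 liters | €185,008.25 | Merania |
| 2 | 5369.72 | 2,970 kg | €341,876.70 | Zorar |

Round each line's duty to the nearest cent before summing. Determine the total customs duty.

€64,512.06

Line 1 (9546.92, Merania, 2,485 liters, €185,008.25):
Base rate for 9546.92 is €5.14/liter.
9546.92 has an FTA preferential rate, but origin Merania is not Tyrania; base rate stands.
Additional duty on 9546.92 from Merania: +26.2% ad valorem. Applied ad valorem rate = 26.2%.
Duty = €185,008.25 × 26.2% + 2,485 × €5.14 = €61,245.06.
Line 2 (5369.72, Zorar, 2,970 kg, €341,876.70):
Base rate for 5369.72 is €1.10/kg.
5369.72 has an FTA preferential rate, but origin Zorar is not Tyrania; base rate stands.
The additional-duty order on 5369.72 targets Merania, not Zorar; it does not apply.
Duty = 2,970 × €1.10 = €3,267.00.
Total = €61,245.06 + €3,267.00 = €64,512.06.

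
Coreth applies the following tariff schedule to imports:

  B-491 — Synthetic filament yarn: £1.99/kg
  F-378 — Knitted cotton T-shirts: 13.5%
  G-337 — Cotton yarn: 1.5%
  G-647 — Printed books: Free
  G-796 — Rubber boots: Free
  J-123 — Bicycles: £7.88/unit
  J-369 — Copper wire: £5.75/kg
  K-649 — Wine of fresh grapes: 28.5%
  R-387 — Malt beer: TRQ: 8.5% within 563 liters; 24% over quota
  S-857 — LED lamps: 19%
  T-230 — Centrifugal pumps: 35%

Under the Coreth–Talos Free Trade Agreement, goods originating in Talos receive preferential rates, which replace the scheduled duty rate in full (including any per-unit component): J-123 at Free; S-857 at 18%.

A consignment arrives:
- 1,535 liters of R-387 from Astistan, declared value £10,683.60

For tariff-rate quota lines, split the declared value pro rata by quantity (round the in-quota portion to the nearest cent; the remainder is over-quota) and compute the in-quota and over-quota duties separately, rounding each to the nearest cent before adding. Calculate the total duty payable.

£1,956.70

Line 1 (R-387, Astistan, 1,535 liters, £10,683.60):
Code R-387 is under a tariff-rate quota (threshold 563 liters). In-quota: 563 liters at 8.5%; over-quota: 972 liters at 24%.
Pro-rata value split: in-quota = £10,683.60 × 563/1,535 = £3,918.48; over-quota = £10,683.60 − £3,918.48 = £6,765.12.
In-quota duty = £3,918.48 × 8.5% = £333.07. Over-quota duty = £6,765.12 × 24% = £1,623.63.
Line duty = £333.07 + £1,623.63 = £1,956.70.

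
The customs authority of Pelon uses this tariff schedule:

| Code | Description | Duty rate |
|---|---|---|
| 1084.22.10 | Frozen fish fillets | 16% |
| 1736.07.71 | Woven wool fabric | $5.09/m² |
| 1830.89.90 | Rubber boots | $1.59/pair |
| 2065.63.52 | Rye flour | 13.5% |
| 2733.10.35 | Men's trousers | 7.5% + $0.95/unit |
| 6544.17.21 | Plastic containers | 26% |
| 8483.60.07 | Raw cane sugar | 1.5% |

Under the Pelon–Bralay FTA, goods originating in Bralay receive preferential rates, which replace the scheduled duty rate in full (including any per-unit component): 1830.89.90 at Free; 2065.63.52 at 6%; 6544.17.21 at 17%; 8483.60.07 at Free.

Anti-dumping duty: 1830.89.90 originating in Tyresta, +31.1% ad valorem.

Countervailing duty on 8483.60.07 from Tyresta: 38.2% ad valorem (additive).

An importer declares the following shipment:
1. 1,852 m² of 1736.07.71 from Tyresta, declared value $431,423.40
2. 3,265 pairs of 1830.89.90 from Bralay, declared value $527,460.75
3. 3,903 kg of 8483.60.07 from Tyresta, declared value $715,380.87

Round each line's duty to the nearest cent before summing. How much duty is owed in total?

Line 1 (1736.07.71, Tyresta, 1,852 m², $431,423.40):
Base rate for 1736.07.71 is $5.09/m².
Duty = 1,852 × $5.09 = $9,426.68.
Line 2 (1830.89.90, Bralay, 3,265 pairs, $527,460.75):
Base rate for 1830.89.90 is $1.59/pair.
Origin Bralay qualifies under the Pelon–Bralay agreement and 1830.89.90 is covered: preferential rate Free applies instead.
The additional-duty order on 1830.89.90 targets Tyresta, not Bralay; it does not apply.
Duty = $527,460.75 × 0% = $0.00.
Line 3 (8483.60.07, Tyresta, 3,903 kg, $715,380.87):
Base rate for 8483.60.07 is 1.5%.
8483.60.07 has an FTA preferential rate, but origin Tyresta is not Bralay; base rate stands.
Additional duty on 8483.60.07 from Tyresta: +38.2%. Applied ad valorem rate: 1.5% + 38.2% = 39.7%.
Duty = $715,380.87 × 39.7% = $284,006.21.
Total = $9,426.68 + $0.00 + $284,006.21 = $293,432.89.

$293,432.89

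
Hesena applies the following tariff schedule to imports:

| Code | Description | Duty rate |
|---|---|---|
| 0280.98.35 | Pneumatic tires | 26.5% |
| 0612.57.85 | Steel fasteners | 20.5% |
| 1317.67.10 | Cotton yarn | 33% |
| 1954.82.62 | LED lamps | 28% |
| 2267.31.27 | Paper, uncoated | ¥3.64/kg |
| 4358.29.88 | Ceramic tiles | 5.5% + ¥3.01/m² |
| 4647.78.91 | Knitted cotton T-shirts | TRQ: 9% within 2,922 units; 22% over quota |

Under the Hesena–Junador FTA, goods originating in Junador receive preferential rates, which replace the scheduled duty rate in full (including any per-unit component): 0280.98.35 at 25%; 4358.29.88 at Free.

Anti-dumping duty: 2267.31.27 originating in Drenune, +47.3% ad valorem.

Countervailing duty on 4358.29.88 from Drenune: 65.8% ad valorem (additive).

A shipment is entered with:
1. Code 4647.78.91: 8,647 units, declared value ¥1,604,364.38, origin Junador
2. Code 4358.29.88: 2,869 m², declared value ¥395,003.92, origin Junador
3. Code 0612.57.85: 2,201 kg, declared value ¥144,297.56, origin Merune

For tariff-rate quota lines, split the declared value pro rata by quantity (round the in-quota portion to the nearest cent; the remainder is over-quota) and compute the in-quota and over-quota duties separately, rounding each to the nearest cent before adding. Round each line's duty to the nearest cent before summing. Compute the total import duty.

Line 1 (4647.78.91, Junador, 8,647 units, ¥1,604,364.38):
Code 4647.78.91 is under a tariff-rate quota (threshold 2,922 units). In-quota: 2,922 units at 9%; over-quota: 5,725 units at 22%.
Pro-rata value split: in-quota = ¥1,604,364.38 × 2,922/8,647 = ¥542,147.88; over-quota = ¥1,604,364.38 − ¥542,147.88 = ¥1,062,216.50.
In-quota duty = ¥542,147.88 × 9% = ¥48,793.31. Over-quota duty = ¥1,062,216.50 × 22% = ¥233,687.63.
Line duty = ¥48,793.31 + ¥233,687.63 = ¥282,480.94.
Line 2 (4358.29.88, Junador, 2,869 m², ¥395,003.92):
Base rate for 4358.29.88 is 5.5% + ¥3.01/m².
Origin Junador qualifies under the Hesena–Junador agreement and 4358.29.88 is covered: preferential rate Free applies instead.
The additional-duty order on 4358.29.88 targets Drenune, not Junador; it does not apply.
Duty = ¥395,003.92 × 0% = ¥0.00.
Line 3 (0612.57.85, Merune, 2,201 kg, ¥144,297.56):
Base rate for 0612.57.85 is 20.5%.
Duty = ¥144,297.56 × 20.5% = ¥29,581.00.
Total = ¥282,480.94 + ¥0.00 + ¥29,581.00 = ¥312,061.94.

¥312,061.94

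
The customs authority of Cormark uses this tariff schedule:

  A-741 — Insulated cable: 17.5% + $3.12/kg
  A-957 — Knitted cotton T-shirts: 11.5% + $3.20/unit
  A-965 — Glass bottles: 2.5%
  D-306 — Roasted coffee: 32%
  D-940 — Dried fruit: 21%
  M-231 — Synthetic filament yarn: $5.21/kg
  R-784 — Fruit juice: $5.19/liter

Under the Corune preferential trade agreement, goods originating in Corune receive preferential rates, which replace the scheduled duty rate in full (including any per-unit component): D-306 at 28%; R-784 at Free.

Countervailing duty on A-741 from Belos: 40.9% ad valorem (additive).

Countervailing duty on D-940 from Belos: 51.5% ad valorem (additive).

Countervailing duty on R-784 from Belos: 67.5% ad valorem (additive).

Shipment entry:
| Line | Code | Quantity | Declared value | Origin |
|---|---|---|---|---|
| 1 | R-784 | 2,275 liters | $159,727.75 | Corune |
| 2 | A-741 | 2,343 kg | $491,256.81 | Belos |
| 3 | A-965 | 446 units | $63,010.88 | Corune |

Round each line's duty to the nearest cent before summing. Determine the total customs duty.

Line 1 (R-784, Corune, 2,275 liters, $159,727.75):
Base rate for R-784 is $5.19/liter.
Origin Corune qualifies under the Cormark–Corune agreement and R-784 is covered: preferential rate Free applies instead.
The additional-duty order on R-784 targets Belos, not Corune; it does not apply.
Duty = $159,727.75 × 0% = $0.00.
Line 2 (A-741, Belos, 2,343 kg, $491,256.81):
Base rate for A-741 is 17.5% + $3.12/kg.
Additional duty on A-741 from Belos: +40.9%. Applied ad valorem rate: 17.5% + 40.9% = 58.4%.
Duty = $491,256.81 × 58.4% + 2,343 × $3.12 = $294,204.14.
Line 3 (A-965, Corune, 446 units, $63,010.88):
Base rate for A-965 is 2.5%.
Origin Corune is the FTA partner but A-965 is not on the preference list; base rate stands.
Duty = $63,010.88 × 2.5% = $1,575.27.
Total = $0.00 + $294,204.14 + $1,575.27 = $295,779.41.

$295,779.41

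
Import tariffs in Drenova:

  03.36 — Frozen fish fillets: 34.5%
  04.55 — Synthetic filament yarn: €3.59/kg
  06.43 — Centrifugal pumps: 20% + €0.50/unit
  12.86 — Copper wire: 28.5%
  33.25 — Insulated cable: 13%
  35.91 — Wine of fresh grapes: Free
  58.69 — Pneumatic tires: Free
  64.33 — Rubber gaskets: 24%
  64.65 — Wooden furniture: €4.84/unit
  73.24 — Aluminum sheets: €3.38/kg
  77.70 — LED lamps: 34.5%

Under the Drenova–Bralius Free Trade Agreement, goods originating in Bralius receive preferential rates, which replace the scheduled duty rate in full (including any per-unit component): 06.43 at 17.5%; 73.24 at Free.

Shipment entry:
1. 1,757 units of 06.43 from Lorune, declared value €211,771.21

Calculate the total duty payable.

Line 1 (06.43, Lorune, 1,757 units, €211,771.21):
Base rate for 06.43 is 20% + €0.50/unit.
06.43 has an FTA preferential rate, but origin Lorune is not Bralius; base rate stands.
Duty = €211,771.21 × 20% + 1,757 × €0.50 = €43,232.74.

€43,232.74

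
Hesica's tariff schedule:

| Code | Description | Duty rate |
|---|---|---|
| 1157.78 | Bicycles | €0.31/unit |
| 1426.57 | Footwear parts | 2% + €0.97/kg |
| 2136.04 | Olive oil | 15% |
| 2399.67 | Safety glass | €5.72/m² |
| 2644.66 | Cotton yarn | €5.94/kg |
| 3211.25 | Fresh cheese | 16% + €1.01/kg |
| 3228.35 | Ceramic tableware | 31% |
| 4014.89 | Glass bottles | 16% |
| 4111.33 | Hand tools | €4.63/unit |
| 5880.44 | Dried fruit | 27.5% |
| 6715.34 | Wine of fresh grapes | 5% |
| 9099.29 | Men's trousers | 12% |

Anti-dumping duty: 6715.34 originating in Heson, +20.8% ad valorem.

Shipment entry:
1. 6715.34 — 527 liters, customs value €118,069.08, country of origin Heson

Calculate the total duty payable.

Line 1 (6715.34, Heson, 527 liters, €118,069.08):
Base rate for 6715.34 is 5%.
Additional duty on 6715.34 from Heson: +20.8%. Applied ad valorem rate: 5% + 20.8% = 25.8%.
Duty = €118,069.08 × 25.8% = €30,461.82.

€30,461.82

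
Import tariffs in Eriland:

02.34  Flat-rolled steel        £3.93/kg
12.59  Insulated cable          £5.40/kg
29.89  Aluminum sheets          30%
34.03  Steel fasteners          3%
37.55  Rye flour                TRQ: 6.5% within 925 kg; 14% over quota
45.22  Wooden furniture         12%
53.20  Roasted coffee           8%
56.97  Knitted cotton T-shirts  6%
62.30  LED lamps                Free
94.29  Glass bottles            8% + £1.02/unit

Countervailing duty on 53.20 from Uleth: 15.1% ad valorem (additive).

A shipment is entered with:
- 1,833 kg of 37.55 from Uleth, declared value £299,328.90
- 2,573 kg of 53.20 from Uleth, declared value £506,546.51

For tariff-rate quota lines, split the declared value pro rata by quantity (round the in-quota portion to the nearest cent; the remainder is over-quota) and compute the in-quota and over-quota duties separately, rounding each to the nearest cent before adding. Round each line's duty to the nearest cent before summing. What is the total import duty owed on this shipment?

£147,589.35

Line 1 (37.55, Uleth, 1,833 kg, £299,328.90):
Code 37.55 is under a tariff-rate quota (threshold 925 kg). In-quota: 925 kg at 6.5%; over-quota: 908 kg at 14%.
Pro-rata value split: in-quota = £299,328.90 × 925/1,833 = £151,052.50; over-quota = £299,328.90 − £151,052.50 = £148,276.40.
In-quota duty = £151,052.50 × 6.5% = £9,818.41. Over-quota duty = £148,276.40 × 14% = £20,758.70.
Line duty = £9,818.41 + £20,758.70 = £30,577.11.
Line 2 (53.20, Uleth, 2,573 kg, £506,546.51):
Base rate for 53.20 is 8%.
Additional duty on 53.20 from Uleth: +15.1%. Applied ad valorem rate: 8% + 15.1% = 23.1%.
Duty = £506,546.51 × 23.1% = £117,012.24.
Total = £30,577.11 + £117,012.24 = £147,589.35.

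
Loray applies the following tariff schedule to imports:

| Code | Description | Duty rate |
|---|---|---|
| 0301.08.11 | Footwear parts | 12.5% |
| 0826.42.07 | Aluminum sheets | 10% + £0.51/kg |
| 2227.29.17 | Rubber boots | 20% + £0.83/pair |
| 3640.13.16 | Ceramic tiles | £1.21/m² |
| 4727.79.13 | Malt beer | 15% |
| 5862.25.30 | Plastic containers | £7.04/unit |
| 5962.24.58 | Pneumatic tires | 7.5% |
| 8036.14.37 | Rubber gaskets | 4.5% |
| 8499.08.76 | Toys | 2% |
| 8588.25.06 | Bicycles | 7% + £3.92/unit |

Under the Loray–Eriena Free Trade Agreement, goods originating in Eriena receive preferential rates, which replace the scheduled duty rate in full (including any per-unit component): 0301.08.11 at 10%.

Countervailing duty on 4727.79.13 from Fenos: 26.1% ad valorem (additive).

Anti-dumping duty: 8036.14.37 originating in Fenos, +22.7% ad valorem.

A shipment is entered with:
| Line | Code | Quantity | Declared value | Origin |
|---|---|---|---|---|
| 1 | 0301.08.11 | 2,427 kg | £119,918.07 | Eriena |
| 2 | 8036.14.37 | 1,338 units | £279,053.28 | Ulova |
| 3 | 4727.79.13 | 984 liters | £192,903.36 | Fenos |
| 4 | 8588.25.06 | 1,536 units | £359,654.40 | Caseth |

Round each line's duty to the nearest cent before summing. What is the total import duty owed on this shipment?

£135,029.42

Line 1 (0301.08.11, Eriena, 2,427 kg, £119,918.07):
Base rate for 0301.08.11 is 12.5%.
Origin Eriena qualifies under the Loray–Eriena agreement and 0301.08.11 is covered: preferential rate 10% applies instead.
Duty = £119,918.07 × 10% = £11,991.81.
Line 2 (8036.14.37, Ulova, 1,338 units, £279,053.28):
Base rate for 8036.14.37 is 4.5%.
The additional-duty order on 8036.14.37 targets Fenos, not Ulova; it does not apply.
Duty = £279,053.28 × 4.5% = £12,557.40.
Line 3 (4727.79.13, Fenos, 984 liters, £192,903.36):
Base rate for 4727.79.13 is 15%.
Additional duty on 4727.79.13 from Fenos: +26.1%. Applied ad valorem rate: 15% + 26.1% = 41.1%.
Duty = £192,903.36 × 41.1% = £79,283.28.
Line 4 (8588.25.06, Caseth, 1,536 units, £359,654.40):
Base rate for 8588.25.06 is 7% + £3.92/unit.
Duty = £359,654.40 × 7% + 1,536 × £3.92 = £31,196.93.
Total = £11,991.81 + £12,557.40 + £79,283.28 + £31,196.93 = £135,029.42.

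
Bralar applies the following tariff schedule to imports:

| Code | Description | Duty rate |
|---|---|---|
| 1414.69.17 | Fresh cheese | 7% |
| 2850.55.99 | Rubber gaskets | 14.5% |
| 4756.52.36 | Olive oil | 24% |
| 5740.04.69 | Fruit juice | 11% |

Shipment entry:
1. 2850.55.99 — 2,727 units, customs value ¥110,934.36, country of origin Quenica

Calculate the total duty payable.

¥16,085.48

Line 1 (2850.55.99, Quenica, 2,727 units, ¥110,934.36):
Base rate for 2850.55.99 is 14.5%.
Duty = ¥110,934.36 × 14.5% = ¥16,085.48.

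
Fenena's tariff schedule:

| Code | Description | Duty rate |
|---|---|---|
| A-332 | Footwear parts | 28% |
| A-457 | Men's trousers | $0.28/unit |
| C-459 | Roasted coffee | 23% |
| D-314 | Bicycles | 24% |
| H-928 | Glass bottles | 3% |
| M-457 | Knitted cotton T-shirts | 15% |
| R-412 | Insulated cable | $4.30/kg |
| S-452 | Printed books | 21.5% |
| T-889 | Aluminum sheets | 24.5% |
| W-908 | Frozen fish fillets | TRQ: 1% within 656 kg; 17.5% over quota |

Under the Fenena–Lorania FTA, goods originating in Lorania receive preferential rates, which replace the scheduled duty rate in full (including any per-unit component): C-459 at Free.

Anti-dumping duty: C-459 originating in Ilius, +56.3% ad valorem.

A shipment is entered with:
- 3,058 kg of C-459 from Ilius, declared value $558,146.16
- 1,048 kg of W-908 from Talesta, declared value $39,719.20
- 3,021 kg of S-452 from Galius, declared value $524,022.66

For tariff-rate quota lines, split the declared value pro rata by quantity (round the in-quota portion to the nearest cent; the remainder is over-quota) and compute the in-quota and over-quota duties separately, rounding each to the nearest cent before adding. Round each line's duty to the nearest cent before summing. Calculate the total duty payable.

$558,123.33

Line 1 (C-459, Ilius, 3,058 kg, $558,146.16):
Base rate for C-459 is 23%.
C-459 has an FTA preferential rate, but origin Ilius is not Lorania; base rate stands.
Additional duty on C-459 from Ilius: +56.3%. Applied ad valorem rate: 23% + 56.3% = 79.3%.
Duty = $558,146.16 × 79.3% = $442,609.90.
Line 2 (W-908, Talesta, 1,048 kg, $39,719.20):
Code W-908 is under a tariff-rate quota (threshold 656 kg). In-quota: 656 kg at 1%; over-quota: 392 kg at 17.5%.
Pro-rata value split: in-quota = $39,719.20 × 656/1,048 = $24,862.40; over-quota = $39,719.20 − $24,862.40 = $14,856.80.
In-quota duty = $24,862.40 × 1% = $248.62. Over-quota duty = $14,856.80 × 17.5% = $2,599.94.
Line duty = $248.62 + $2,599.94 = $2,848.56.
Line 3 (S-452, Galius, 3,021 kg, $524,022.66):
Base rate for S-452 is 21.5%.
Duty = $524,022.66 × 21.5% = $112,664.87.
Total = $442,609.90 + $2,848.56 + $112,664.87 = $558,123.33.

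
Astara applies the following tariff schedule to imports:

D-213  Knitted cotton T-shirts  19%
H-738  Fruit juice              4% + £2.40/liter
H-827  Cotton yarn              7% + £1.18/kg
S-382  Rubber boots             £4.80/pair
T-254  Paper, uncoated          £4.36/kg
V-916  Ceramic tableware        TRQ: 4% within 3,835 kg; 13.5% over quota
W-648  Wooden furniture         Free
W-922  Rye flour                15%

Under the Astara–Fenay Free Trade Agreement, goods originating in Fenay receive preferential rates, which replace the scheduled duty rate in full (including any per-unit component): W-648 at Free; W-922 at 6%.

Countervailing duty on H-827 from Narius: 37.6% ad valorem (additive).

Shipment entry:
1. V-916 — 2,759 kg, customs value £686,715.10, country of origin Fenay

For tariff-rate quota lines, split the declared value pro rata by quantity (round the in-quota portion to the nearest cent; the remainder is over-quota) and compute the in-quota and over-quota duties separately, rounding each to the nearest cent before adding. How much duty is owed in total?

£27,468.60

Line 1 (V-916, Fenay, 2,759 kg, £686,715.10):
Code V-916 is under a tariff-rate quota (threshold 3,835 kg). Quantity 2,759 kg is within the quota, so the in-quota rate 4% applies to the full value.
Duty = £686,715.10 × 4% = £27,468.60.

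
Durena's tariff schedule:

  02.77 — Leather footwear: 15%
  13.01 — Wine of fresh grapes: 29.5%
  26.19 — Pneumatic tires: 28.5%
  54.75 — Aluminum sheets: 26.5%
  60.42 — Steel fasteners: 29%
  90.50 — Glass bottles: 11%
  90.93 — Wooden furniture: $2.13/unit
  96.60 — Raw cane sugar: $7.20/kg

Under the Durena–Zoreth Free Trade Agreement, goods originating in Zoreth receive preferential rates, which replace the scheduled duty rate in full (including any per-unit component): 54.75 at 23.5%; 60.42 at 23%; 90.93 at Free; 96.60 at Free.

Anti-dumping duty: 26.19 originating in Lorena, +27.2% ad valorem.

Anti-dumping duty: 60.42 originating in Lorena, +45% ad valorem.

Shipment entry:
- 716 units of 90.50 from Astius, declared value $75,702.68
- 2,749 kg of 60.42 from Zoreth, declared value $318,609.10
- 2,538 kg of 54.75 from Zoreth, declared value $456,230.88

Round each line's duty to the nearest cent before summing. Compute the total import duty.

Line 1 (90.50, Astius, 716 units, $75,702.68):
Base rate for 90.50 is 11%.
Duty = $75,702.68 × 11% = $8,327.29.
Line 2 (60.42, Zoreth, 2,749 kg, $318,609.10):
Base rate for 60.42 is 29%.
Origin Zoreth qualifies under the Durena–Zoreth agreement and 60.42 is covered: preferential rate 23% applies instead.
The additional-duty order on 60.42 targets Lorena, not Zoreth; it does not apply.
Duty = $318,609.10 × 23% = $73,280.09.
Line 3 (54.75, Zoreth, 2,538 kg, $456,230.88):
Base rate for 54.75 is 26.5%.
Origin Zoreth qualifies under the Durena–Zoreth agreement and 54.75 is covered: preferential rate 23.5% applies instead.
Duty = $456,230.88 × 23.5% = $107,214.26.
Total = $8,327.29 + $73,280.09 + $107,214.26 = $188,821.64.

$188,821.64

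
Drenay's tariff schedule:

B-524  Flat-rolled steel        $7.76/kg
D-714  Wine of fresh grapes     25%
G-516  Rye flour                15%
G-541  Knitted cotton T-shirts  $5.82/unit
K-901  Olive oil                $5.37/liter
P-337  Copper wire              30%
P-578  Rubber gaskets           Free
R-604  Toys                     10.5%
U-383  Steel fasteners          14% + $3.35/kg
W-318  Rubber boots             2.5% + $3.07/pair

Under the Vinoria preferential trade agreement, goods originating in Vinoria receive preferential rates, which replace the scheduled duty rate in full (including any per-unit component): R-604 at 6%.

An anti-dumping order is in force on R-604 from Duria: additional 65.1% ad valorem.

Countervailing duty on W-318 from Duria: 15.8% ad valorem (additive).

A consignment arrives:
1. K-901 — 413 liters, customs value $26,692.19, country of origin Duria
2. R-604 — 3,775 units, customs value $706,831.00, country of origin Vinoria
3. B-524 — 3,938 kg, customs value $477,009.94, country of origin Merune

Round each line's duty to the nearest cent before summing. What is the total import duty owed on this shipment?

$75,186.55

Line 1 (K-901, Duria, 413 liters, $26,692.19):
Base rate for K-901 is $5.37/liter.
Duty = 413 × $5.37 = $2,217.81.
Line 2 (R-604, Vinoria, 3,775 units, $706,831.00):
Base rate for R-604 is 10.5%.
Origin Vinoria qualifies under the Drenay–Vinoria agreement and R-604 is covered: preferential rate 6% applies instead.
The additional-duty order on R-604 targets Duria, not Vinoria; it does not apply.
Duty = $706,831.00 × 6% = $42,409.86.
Line 3 (B-524, Merune, 3,938 kg, $477,009.94):
Base rate for B-524 is $7.76/kg.
Duty = 3,938 × $7.76 = $30,558.88.
Total = $2,217.81 + $42,409.86 + $30,558.88 = $75,186.55.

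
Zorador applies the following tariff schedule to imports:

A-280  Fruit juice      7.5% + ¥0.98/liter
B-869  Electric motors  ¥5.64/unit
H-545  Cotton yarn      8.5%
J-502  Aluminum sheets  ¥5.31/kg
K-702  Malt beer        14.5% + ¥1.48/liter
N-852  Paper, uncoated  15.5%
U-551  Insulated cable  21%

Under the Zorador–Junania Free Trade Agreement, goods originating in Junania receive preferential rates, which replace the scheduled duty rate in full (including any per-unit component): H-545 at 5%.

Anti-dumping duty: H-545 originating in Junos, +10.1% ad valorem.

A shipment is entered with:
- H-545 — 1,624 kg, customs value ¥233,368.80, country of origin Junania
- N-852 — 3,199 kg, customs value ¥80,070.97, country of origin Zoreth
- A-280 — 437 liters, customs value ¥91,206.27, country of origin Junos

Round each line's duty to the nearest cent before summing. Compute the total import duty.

¥31,348.17

Line 1 (H-545, Junania, 1,624 kg, ¥233,368.80):
Base rate for H-545 is 8.5%.
Origin Junania qualifies under the Zorador–Junania agreement and H-545 is covered: preferential rate 5% applies instead.
The additional-duty order on H-545 targets Junos, not Junania; it does not apply.
Duty = ¥233,368.80 × 5% = ¥11,668.44.
Line 2 (N-852, Zoreth, 3,199 kg, ¥80,070.97):
Base rate for N-852 is 15.5%.
Duty = ¥80,070.97 × 15.5% = ¥12,411.00.
Line 3 (A-280, Junos, 437 liters, ¥91,206.27):
Base rate for A-280 is 7.5% + ¥0.98/liter.
Duty = ¥91,206.27 × 7.5% + 437 × ¥0.98 = ¥7,268.73.
Total = ¥11,668.44 + ¥12,411.00 + ¥7,268.73 = ¥31,348.17.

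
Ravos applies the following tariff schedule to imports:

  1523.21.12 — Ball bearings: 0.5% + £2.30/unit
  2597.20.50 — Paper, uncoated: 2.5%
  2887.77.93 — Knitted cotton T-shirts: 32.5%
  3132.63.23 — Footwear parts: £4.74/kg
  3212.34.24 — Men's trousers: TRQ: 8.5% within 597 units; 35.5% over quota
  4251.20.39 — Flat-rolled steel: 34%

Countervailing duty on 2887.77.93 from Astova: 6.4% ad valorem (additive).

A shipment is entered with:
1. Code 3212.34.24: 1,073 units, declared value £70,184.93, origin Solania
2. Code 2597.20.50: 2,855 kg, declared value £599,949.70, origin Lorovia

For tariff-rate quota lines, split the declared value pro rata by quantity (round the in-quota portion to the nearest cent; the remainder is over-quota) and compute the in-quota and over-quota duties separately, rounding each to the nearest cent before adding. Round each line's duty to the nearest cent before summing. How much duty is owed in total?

£29,370.95

Line 1 (3212.34.24, Solania, 1,073 units, £70,184.93):
Code 3212.34.24 is under a tariff-rate quota (threshold 597 units). In-quota: 597 units at 8.5%; over-quota: 476 units at 35.5%.
Pro-rata value split: in-quota = £70,184.93 × 597/1,073 = £39,049.77; over-quota = £70,184.93 − £39,049.77 = £31,135.16.
In-quota duty = £39,049.77 × 8.5% = £3,319.23. Over-quota duty = £31,135.16 × 35.5% = £11,052.98.
Line duty = £3,319.23 + £11,052.98 = £14,372.21.
Line 2 (2597.20.50, Lorovia, 2,855 kg, £599,949.70):
Base rate for 2597.20.50 is 2.5%.
Duty = £599,949.70 × 2.5% = £14,998.74.
Total = £14,372.21 + £14,998.74 = £29,370.95.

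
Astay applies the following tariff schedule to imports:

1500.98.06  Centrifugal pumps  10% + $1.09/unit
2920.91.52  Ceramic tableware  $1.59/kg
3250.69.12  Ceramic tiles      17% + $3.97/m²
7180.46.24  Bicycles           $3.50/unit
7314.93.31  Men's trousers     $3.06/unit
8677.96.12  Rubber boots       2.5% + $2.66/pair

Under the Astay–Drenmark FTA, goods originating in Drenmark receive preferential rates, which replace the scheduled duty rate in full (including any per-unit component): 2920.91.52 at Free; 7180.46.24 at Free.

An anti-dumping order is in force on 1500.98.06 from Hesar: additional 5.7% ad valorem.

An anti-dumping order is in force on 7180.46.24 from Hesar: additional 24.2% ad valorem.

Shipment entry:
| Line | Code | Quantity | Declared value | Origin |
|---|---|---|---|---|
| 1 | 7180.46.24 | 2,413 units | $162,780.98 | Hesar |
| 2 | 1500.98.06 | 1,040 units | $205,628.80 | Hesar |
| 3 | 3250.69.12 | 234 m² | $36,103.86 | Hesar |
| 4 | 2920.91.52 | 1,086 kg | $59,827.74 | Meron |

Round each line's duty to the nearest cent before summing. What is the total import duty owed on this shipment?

Line 1 (7180.46.24, Hesar, 2,413 units, $162,780.98):
Base rate for 7180.46.24 is $3.50/unit.
7180.46.24 has an FTA preferential rate, but origin Hesar is not Drenmark; base rate stands.
Additional duty on 7180.46.24 from Hesar: +24.2% ad valorem. Applied ad valorem rate = 24.2%.
Duty = $162,780.98 × 24.2% + 2,413 × $3.50 = $47,838.50.
Line 2 (1500.98.06, Hesar, 1,040 units, $205,628.80):
Base rate for 1500.98.06 is 10% + $1.09/unit.
Additional duty on 1500.98.06 from Hesar: +5.7%. Applied ad valorem rate: 10% + 5.7% = 15.7%.
Duty = $205,628.80 × 15.7% + 1,040 × $1.09 = $33,417.32.
Line 3 (3250.69.12, Hesar, 234 m², $36,103.86):
Base rate for 3250.69.12 is 17% + $3.97/m².
Duty = $36,103.86 × 17% + 234 × $3.97 = $7,066.64.
Line 4 (2920.91.52, Meron, 1,086 kg, $59,827.74):
Base rate for 2920.91.52 is $1.59/kg.
2920.91.52 has an FTA preferential rate, but origin Meron is not Drenmark; base rate stands.
Duty = 1,086 × $1.59 = $1,726.74.
Total = $47,838.50 + $33,417.32 + $7,066.64 + $1,726.74 = $90,049.20.

$90,049.20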